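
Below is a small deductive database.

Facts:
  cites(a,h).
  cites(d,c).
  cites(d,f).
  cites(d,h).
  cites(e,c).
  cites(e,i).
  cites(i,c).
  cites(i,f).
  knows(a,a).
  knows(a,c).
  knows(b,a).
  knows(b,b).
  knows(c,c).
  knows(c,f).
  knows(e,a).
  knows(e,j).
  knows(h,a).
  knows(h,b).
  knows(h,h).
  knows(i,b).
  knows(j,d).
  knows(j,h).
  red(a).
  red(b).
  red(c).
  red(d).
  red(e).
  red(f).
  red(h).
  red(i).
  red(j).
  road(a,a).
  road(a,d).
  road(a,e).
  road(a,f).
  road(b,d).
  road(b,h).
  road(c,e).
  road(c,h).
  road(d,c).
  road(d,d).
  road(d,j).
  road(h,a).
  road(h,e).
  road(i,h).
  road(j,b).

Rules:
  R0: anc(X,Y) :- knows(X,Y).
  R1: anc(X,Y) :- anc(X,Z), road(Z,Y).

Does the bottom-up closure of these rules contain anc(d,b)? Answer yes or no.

no

round 1: derive anc(a,a) via R0 from knows(a,a)
round 1: derive anc(a,c) via R0 from knows(a,c)
round 1: derive anc(b,a) via R0 from knows(b,a)
round 1: derive anc(b,b) via R0 from knows(b,b)
round 1: derive anc(c,c) via R0 from knows(c,c)
round 1: derive anc(c,f) via R0 from knows(c,f)
round 1: derive anc(e,a) via R0 from knows(e,a)
round 1: derive anc(e,j) via R0 from knows(e,j)
round 1: derive anc(h,a) via R0 from knows(h,a)
round 1: derive anc(h,b) via R0 from knows(h,b)
round 1: derive anc(h,h) via R0 from knows(h,h)
round 1: derive anc(i,b) via R0 from knows(i,b)
round 1: derive anc(j,d) via R0 from knows(j,d)
round 1: derive anc(j,h) via R0 from knows(j,h)
round 2: derive anc(a,d) via R1 from anc(a,a), road(a,d)
round 2: derive anc(a,e) via R1 from anc(a,a), road(a,e)
round 2: derive anc(a,f) via R1 from anc(a,a), road(a,f)
round 2: derive anc(a,h) via R1 from anc(a,c), road(c,h)
round 2: derive anc(b,d) via R1 from anc(b,a), road(a,d)
round 2: derive anc(b,e) via R1 from anc(b,a), road(a,e)
round 2: derive anc(b,f) via R1 from anc(b,a), road(a,f)
round 2: derive anc(b,h) via R1 from anc(b,b), road(b,h)
round 2: derive anc(c,e) via R1 from anc(c,c), road(c,e)
round 2: derive anc(c,h) via R1 from anc(c,c), road(c,h)
round 2: derive anc(e,b) via R1 from anc(e,j), road(j,b)
round 2: derive anc(e,d) via R1 from anc(e,a), road(a,d)
round 2: derive anc(e,e) via R1 from anc(e,a), road(a,e)
round 2: derive anc(e,f) via R1 from anc(e,a), road(a,f)
round 2: derive anc(h,d) via R1 from anc(h,a), road(a,d)
round 2: derive anc(h,e) via R1 from anc(h,a), road(a,e)
round 2: derive anc(h,f) via R1 from anc(h,a), road(a,f)
round 2: derive anc(i,d) via R1 from anc(i,b), road(b,d)
round 2: derive anc(i,h) via R1 from anc(i,b), road(b,h)
round 2: derive anc(j,a) via R1 from anc(j,h), road(h,a)
round 2: derive anc(j,c) via R1 from anc(j,d), road(d,c)
round 2: derive anc(j,e) via R1 from anc(j,h), road(h,e)
round 2: derive anc(j,j) via R1 from anc(j,d), road(d,j)
round 3: derive anc(a,j) via R1 from anc(a,d), road(d,j)
round 3: derive anc(b,c) via R1 from anc(b,d), road(d,c)
round 3: derive anc(b,j) via R1 from anc(b,d), road(d,j)
round 3: derive anc(c,a) via R1 from anc(c,h), road(h,a)
round 3: derive anc(e,c) via R1 from anc(e,d), road(d,c)
round 3: derive anc(e,h) via R1 from anc(e,b), road(b,h)
round 3: derive anc(h,c) via R1 from anc(h,d), road(d,c)
round 3: derive anc(h,j) via R1 from anc(h,d), road(d,j)
round 3: derive anc(i,a) via R1 from anc(i,h), road(h,a)
round 3: derive anc(i,c) via R1 from anc(i,d), road(d,c)
round 3: derive anc(i,e) via R1 from anc(i,h), road(h,e)
round 3: derive anc(i,j) via R1 from anc(i,d), road(d,j)
round 3: derive anc(j,b) via R1 from anc(j,j), road(j,b)
round 3: derive anc(j,f) via R1 from anc(j,a), road(a,f)
round 4: derive anc(a,b) via R1 from anc(a,j), road(j,b)
round 4: derive anc(c,d) via R1 from anc(c,a), road(a,d)
round 4: derive anc(i,f) via R1 from anc(i,a), road(a,f)
round 5: derive anc(c,j) via R1 from anc(c,d), road(d,j)
round 6: derive anc(c,b) via R1 from anc(c,j), road(j,b)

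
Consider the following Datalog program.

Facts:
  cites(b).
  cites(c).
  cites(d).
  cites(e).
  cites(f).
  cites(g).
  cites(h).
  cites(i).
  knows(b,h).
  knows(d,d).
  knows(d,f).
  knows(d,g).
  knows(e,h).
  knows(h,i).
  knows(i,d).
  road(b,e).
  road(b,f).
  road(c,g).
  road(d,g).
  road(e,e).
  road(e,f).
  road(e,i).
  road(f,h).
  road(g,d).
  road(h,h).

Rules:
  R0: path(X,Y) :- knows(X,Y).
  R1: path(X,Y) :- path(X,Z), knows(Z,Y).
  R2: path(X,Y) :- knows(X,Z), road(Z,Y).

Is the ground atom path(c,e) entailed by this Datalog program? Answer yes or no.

round 1: derive path(b,h) via R0 from knows(b,h)
round 1: derive path(d,d) via R0 from knows(d,d)
round 1: derive path(d,f) via R0 from knows(d,f)
round 1: derive path(d,g) via R0 from knows(d,g)
round 1: derive path(e,h) via R0 from knows(e,h)
round 1: derive path(h,i) via R0 from knows(h,i)
round 1: derive path(i,d) via R0 from knows(i,d)
round 1: derive path(d,h) via R2 from knows(d,f), road(f,h)
round 1: derive path(i,g) via R2 from knows(i,d), road(d,g)
round 2: derive path(b,i) via R1 from path(b,h), knows(h,i)
round 2: derive path(d,i) via R1 from path(d,h), knows(h,i)
round 2: derive path(e,i) via R1 from path(e,h), knows(h,i)
round 2: derive path(h,d) via R1 from path(h,i), knows(i,d)
round 2: derive path(i,f) via R1 from path(i,d), knows(d,f)
round 3: derive path(b,d) via R1 from path(b,i), knows(i,d)
round 3: derive path(e,d) via R1 from path(e,i), knows(i,d)
round 3: derive path(h,f) via R1 from path(h,d), knows(d,f)
round 3: derive path(h,g) via R1 from path(h,d), knows(d,g)
round 4: derive path(b,f) via R1 from path(b,d), knows(d,f)
round 4: derive path(b,g) via R1 from path(b,d), knows(d,g)
round 4: derive path(e,f) via R1 from path(e,d), knows(d,f)
round 4: derive path(e,g) via R1 from path(e,d), knows(d,g)

no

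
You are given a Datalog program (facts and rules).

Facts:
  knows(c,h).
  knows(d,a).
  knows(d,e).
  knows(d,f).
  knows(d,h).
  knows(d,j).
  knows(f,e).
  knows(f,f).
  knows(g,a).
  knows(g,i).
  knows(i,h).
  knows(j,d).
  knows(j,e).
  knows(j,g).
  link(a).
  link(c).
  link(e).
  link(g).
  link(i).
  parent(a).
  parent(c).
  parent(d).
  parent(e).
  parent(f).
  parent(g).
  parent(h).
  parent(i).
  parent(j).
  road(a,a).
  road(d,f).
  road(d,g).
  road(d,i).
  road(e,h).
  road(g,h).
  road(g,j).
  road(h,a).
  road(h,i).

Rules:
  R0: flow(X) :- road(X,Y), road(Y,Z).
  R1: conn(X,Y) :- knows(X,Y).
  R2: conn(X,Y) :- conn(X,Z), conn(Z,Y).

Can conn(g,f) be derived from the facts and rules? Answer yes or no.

round 1: derive conn(c,h) via R1 from knows(c,h)
round 1: derive conn(d,a) via R1 from knows(d,a)
round 1: derive conn(d,e) via R1 from knows(d,e)
round 1: derive conn(d,f) via R1 from knows(d,f)
round 1: derive conn(d,h) via R1 from knows(d,h)
round 1: derive conn(d,j) via R1 from knows(d,j)
round 1: derive conn(f,e) via R1 from knows(f,e)
round 1: derive conn(f,f) via R1 from knows(f,f)
round 1: derive conn(g,a) via R1 from knows(g,a)
round 1: derive conn(g,i) via R1 from knows(g,i)
round 1: derive conn(i,h) via R1 from knows(i,h)
round 1: derive conn(j,d) via R1 from knows(j,d)
round 1: derive conn(j,e) via R1 from knows(j,e)
round 1: derive conn(j,g) via R1 from knows(j,g)
round 2: derive conn(d,d) via R2 from conn(d,j), conn(j,d)
round 2: derive conn(d,g) via R2 from conn(d,j), conn(j,g)
round 2: derive conn(g,h) via R2 from conn(g,i), conn(i,h)
round 2: derive conn(j,a) via R2 from conn(j,d), conn(d,a)
round 2: derive conn(j,f) via R2 from conn(j,d), conn(d,f)
round 2: derive conn(j,h) via R2 from conn(j,d), conn(d,h)
round 2: derive conn(j,i) via R2 from conn(j,g), conn(g,i)
round 2: derive conn(j,j) via R2 from conn(j,d), conn(d,j)
round 3: derive conn(d,i) via R2 from conn(d,g), conn(g,i)

no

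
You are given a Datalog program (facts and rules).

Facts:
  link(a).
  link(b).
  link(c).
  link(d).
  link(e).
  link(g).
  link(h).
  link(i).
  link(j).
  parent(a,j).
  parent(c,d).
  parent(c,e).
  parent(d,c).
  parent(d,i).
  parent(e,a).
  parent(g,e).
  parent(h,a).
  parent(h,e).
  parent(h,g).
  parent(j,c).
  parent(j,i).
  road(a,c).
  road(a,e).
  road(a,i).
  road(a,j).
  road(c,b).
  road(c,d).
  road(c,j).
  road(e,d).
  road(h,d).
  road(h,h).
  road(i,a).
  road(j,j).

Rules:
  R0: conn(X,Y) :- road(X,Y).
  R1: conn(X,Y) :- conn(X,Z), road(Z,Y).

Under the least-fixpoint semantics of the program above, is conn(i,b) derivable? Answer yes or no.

round 1: derive conn(a,c) via R0 from road(a,c)
round 1: derive conn(a,e) via R0 from road(a,e)
round 1: derive conn(a,i) via R0 from road(a,i)
round 1: derive conn(a,j) via R0 from road(a,j)
round 1: derive conn(c,b) via R0 from road(c,b)
round 1: derive conn(c,d) via R0 from road(c,d)
round 1: derive conn(c,j) via R0 from road(c,j)
round 1: derive conn(e,d) via R0 from road(e,d)
round 1: derive conn(h,d) via R0 from road(h,d)
round 1: derive conn(h,h) via R0 from road(h,h)
round 1: derive conn(i,a) via R0 from road(i,a)
round 1: derive conn(j,j) via R0 from road(j,j)
round 2: derive conn(a,a) via R1 from conn(a,i), road(i,a)
round 2: derive conn(a,b) via R1 from conn(a,c), road(c,b)
round 2: derive conn(a,d) via R1 from conn(a,c), road(c,d)
round 2: derive conn(i,c) via R1 from conn(i,a), road(a,c)
round 2: derive conn(i,e) via R1 from conn(i,a), road(a,e)
round 2: derive conn(i,i) via R1 from conn(i,a), road(a,i)
round 2: derive conn(i,j) via R1 from conn(i,a), road(a,j)
round 3: derive conn(i,b) via R1 from conn(i,c), road(c,b)
round 3: derive conn(i,d) via R1 from conn(i,c), road(c,d)

yes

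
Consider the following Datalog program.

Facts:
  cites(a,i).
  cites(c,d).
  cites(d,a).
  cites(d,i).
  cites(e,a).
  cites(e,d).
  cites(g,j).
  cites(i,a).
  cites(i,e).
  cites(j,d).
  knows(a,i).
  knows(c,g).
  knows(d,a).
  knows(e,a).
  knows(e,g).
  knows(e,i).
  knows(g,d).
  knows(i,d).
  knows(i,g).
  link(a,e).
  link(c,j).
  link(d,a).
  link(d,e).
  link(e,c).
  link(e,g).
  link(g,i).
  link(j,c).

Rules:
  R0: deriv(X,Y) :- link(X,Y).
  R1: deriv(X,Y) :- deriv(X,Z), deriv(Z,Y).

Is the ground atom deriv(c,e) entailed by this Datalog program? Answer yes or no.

round 1: derive deriv(a,e) via R0 from link(a,e)
round 1: derive deriv(c,j) via R0 from link(c,j)
round 1: derive deriv(d,a) via R0 from link(d,a)
round 1: derive deriv(d,e) via R0 from link(d,e)
round 1: derive deriv(e,c) via R0 from link(e,c)
round 1: derive deriv(e,g) via R0 from link(e,g)
round 1: derive deriv(g,i) via R0 from link(g,i)
round 1: derive deriv(j,c) via R0 from link(j,c)
round 2: derive deriv(a,c) via R1 from deriv(a,e), deriv(e,c)
round 2: derive deriv(a,g) via R1 from deriv(a,e), deriv(e,g)
round 2: derive deriv(c,c) via R1 from deriv(c,j), deriv(j,c)
round 2: derive deriv(d,c) via R1 from deriv(d,e), deriv(e,c)
round 2: derive deriv(d,g) via R1 from deriv(d,e), deriv(e,g)
round 2: derive deriv(e,i) via R1 from deriv(e,g), deriv(g,i)
round 2: derive deriv(e,j) via R1 from deriv(e,c), deriv(c,j)
round 2: derive deriv(j,j) via R1 from deriv(j,c), deriv(c,j)
round 3: derive deriv(a,i) via R1 from deriv(a,e), deriv(e,i)
round 3: derive deriv(a,j) via R1 from deriv(a,c), deriv(c,j)
round 3: derive deriv(d,i) via R1 from deriv(d,e), deriv(e,i)
round 3: derive deriv(d,j) via R1 from deriv(d,c), deriv(c,j)

no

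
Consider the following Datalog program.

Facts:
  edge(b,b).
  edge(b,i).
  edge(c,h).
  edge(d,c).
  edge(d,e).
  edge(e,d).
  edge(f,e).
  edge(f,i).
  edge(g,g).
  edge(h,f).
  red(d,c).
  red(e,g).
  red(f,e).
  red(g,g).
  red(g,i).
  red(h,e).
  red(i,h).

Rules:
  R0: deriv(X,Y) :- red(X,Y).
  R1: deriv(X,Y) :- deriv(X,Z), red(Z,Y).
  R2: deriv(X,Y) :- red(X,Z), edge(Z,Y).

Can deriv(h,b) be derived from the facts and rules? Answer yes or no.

round 1: derive deriv(d,c) via R0 from red(d,c)
round 1: derive deriv(e,g) via R0 from red(e,g)
round 1: derive deriv(f,e) via R0 from red(f,e)
round 1: derive deriv(g,g) via R0 from red(g,g)
round 1: derive deriv(g,i) via R0 from red(g,i)
round 1: derive deriv(h,e) via R0 from red(h,e)
round 1: derive deriv(i,h) via R0 from red(i,h)
round 1: derive deriv(d,h) via R2 from red(d,c), edge(c,h)
round 1: derive deriv(f,d) via R2 from red(f,e), edge(e,d)
round 1: derive deriv(h,d) via R2 from red(h,e), edge(e,d)
round 1: derive deriv(i,f) via R2 from red(i,h), edge(h,f)
round 2: derive deriv(d,e) via R1 from deriv(d,h), red(h,e)
round 2: derive deriv(e,i) via R1 from deriv(e,g), red(g,i)
round 2: derive deriv(f,c) via R1 from deriv(f,d), red(d,c)
round 2: derive deriv(f,g) via R1 from deriv(f,e), red(e,g)
round 2: derive deriv(g,h) via R1 from deriv(g,i), red(i,h)
round 2: derive deriv(h,c) via R1 from deriv(h,d), red(d,c)
round 2: derive deriv(h,g) via R1 from deriv(h,e), red(e,g)
round 2: derive deriv(i,e) via R1 from deriv(i,f), red(f,e)
round 3: derive deriv(d,g) via R1 from deriv(d,e), red(e,g)
round 3: derive deriv(e,h) via R1 from deriv(e,i), red(i,h)
round 3: derive deriv(f,i) via R1 from deriv(f,g), red(g,i)
round 3: derive deriv(g,e) via R1 from deriv(g,h), red(h,e)
round 3: derive deriv(h,i) via R1 from deriv(h,g), red(g,i)
round 3: derive deriv(i,g) via R1 from deriv(i,e), red(e,g)
round 4: derive deriv(d,i) via R1 from deriv(d,g), red(g,i)
round 4: derive deriv(e,e) via R1 from deriv(e,h), red(h,e)
round 4: derive deriv(f,h) via R1 from deriv(f,i), red(i,h)
round 4: derive deriv(h,h) via R1 from deriv(h,i), red(i,h)
round 4: derive deriv(i,i) via R1 from deriv(i,g), red(g,i)

no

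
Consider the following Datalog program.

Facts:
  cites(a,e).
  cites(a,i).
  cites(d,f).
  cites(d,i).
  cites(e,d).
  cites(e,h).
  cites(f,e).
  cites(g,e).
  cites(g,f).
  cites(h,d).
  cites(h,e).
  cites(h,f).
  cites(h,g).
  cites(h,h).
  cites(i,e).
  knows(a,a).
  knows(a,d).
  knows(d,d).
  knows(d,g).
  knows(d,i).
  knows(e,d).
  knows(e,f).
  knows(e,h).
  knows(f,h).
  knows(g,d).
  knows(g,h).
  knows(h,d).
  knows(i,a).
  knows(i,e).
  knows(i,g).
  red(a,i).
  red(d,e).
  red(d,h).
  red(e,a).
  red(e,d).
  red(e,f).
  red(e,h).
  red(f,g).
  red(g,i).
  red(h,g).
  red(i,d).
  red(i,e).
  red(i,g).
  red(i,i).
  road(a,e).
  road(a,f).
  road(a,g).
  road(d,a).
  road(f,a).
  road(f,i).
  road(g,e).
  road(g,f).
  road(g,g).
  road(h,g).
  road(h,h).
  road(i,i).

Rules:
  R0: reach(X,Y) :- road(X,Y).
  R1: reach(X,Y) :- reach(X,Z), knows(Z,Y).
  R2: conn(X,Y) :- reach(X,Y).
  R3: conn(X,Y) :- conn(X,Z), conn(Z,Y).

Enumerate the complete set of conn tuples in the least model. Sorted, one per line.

round 1: derive reach(a,e) via R0 from road(a,e)
round 1: derive reach(a,f) via R0 from road(a,f)
round 1: derive reach(a,g) via R0 from road(a,g)
round 1: derive reach(d,a) via R0 from road(d,a)
round 1: derive reach(f,a) via R0 from road(f,a)
round 1: derive reach(f,i) via R0 from road(f,i)
round 1: derive reach(g,e) via R0 from road(g,e)
round 1: derive reach(g,f) via R0 from road(g,f)
round 1: derive reach(g,g) via R0 from road(g,g)
round 1: derive reach(h,g) via R0 from road(h,g)
round 1: derive reach(h,h) via R0 from road(h,h)
round 1: derive reach(i,i) via R0 from road(i,i)
round 2: derive reach(a,d) via R1 from reach(a,e), knows(e,d)
round 2: derive reach(a,h) via R1 from reach(a,e), knows(e,h)
round 2: derive reach(d,d) via R1 from reach(d,a), knows(a,d)
round 2: derive reach(f,d) via R1 from reach(f,a), knows(a,d)
round 2: derive reach(f,e) via R1 from reach(f,i), knows(i,e)
round 2: derive reach(f,g) via R1 from reach(f,i), knows(i,g)
round 2: derive reach(g,d) via R1 from reach(g,e), knows(e,d)
round 2: derive reach(g,h) via R1 from reach(g,e), knows(e,h)
round 2: derive reach(h,d) via R1 from reach(h,g), knows(g,d)
round 2: derive reach(i,a) via R1 from reach(i,i), knows(i,a)
round 2: derive reach(i,e) via R1 from reach(i,i), knows(i,e)
round 2: derive reach(i,g) via R1 from reach(i,i), knows(i,g)
round 2: derive conn(a,e) via R2 from reach(a,e)
round 2: derive conn(a,f) via R2 from reach(a,f)
round 2: derive conn(a,g) via R2 from reach(a,g)
round 2: derive conn(d,a) via R2 from reach(d,a)
round 2: derive conn(f,a) via R2 from reach(f,a)
round 2: derive conn(f,i) via R2 from reach(f,i)
round 2: derive conn(g,e) via R2 from reach(g,e)
round 2: derive conn(g,f) via R2 from reach(g,f)
round 2: derive conn(g,g) via R2 from reach(g,g)
round 2: derive conn(h,g) via R2 from reach(h,g)
round 2: derive conn(h,h) via R2 from reach(h,h)
round 2: derive conn(i,i) via R2 from reach(i,i)
round 3: derive reach(a,i) via R1 from reach(a,d), knows(d,i)
round 3: derive reach(d,g) via R1 from reach(d,d), knows(d,g)
round 3: derive reach(d,i) via R1 from reach(d,d), knows(d,i)
round 3: derive reach(f,f) via R1 from reach(f,e), knows(e,f)
round 3: derive reach(f,h) via R1 from reach(f,e), knows(e,h)
round 3: derive reach(g,i) via R1 from reach(g,d), knows(d,i)
round 3: derive reach(h,i) via R1 from reach(h,d), knows(d,i)
round 3: derive reach(i,d) via R1 from reach(i,a), knows(a,d)
round 3: derive reach(i,f) via R1 from reach(i,e), knows(e,f)
round 3: derive reach(i,h) via R1 from reach(i,e), knows(e,h)
round 3: derive conn(a,d) via R2 from reach(a,d)
round 3: derive conn(a,h) via R2 from reach(a,h)
round 3: derive conn(d,d) via R2 from reach(d,d)
round 3: derive conn(f,d) via R2 from reach(f,d)
round 3: derive conn(f,e) via R2 from reach(f,e)
round 3: derive conn(f,g) via R2 from reach(f,g)
round 3: derive conn(g,d) via R2 from reach(g,d)
round 3: derive conn(g,h) via R2 from reach(g,h)
round 3: derive conn(h,d) via R2 from reach(h,d)
round 3: derive conn(i,a) via R2 from reach(i,a)
round 3: derive conn(i,e) via R2 from reach(i,e)
round 3: derive conn(i,g) via R2 from reach(i,g)
round 3: derive conn(a,a) via R3 from conn(a,f), conn(f,a)
round 3: derive conn(a,i) via R3 from conn(a,f), conn(f,i)
round 3: derive conn(d,e) via R3 from conn(d,a), conn(a,e)
round 3: derive conn(d,f) via R3 from conn(d,a), conn(a,f)
round 3: derive conn(d,g) via R3 from conn(d,a), conn(a,g)
round 3: derive conn(f,f) via R3 from conn(f,a), conn(a,f)
round 3: derive conn(g,a) via R3 from conn(g,f), conn(f,a)
round 3: derive conn(g,i) via R3 from conn(g,f), conn(f,i)
round 3: derive conn(h,e) via R3 from conn(h,g), conn(g,e)
round 3: derive conn(h,f) via R3 from conn(h,g), conn(g,f)
round 4: derive reach(a,a) via R1 from reach(a,i), knows(i,a)
round 4: derive reach(d,e) via R1 from reach(d,i), knows(i,e)
round 4: derive reach(d,h) via R1 from reach(d,g), knows(g,h)
round 4: derive reach(g,a) via R1 from reach(g,i), knows(i,a)
round 4: derive reach(h,a) via R1 from reach(h,i), knows(i,a)
round 4: derive reach(h,e) via R1 from reach(h,i), knows(i,e)
round 4: derive conn(d,i) via R2 from reach(d,i)
round 4: derive conn(f,h) via R2 from reach(f,h)
round 4: derive conn(h,i) via R2 from reach(h,i)
round 4: derive conn(i,d) via R2 from reach(i,d)
round 4: derive conn(i,f) via R2 from reach(i,f)
round 4: derive conn(i,h) via R2 from reach(i,h)
round 4: derive conn(d,h) via R3 from conn(d,a), conn(a,h)
round 4: derive conn(h,a) via R3 from conn(h,d), conn(d,a)
round 5: derive reach(d,f) via R1 from reach(d,e), knows(e,f)
round 5: derive reach(h,f) via R1 from reach(h,e), knows(e,f)

conn(a,a)
conn(a,d)
conn(a,e)
conn(a,f)
conn(a,g)
conn(a,h)
conn(a,i)
conn(d,a)
conn(d,d)
conn(d,e)
conn(d,f)
conn(d,g)
conn(d,h)
conn(d,i)
conn(f,a)
conn(f,d)
conn(f,e)
conn(f,f)
conn(f,g)
conn(f,h)
conn(f,i)
conn(g,a)
conn(g,d)
conn(g,e)
conn(g,f)
conn(g,g)
conn(g,h)
conn(g,i)
conn(h,a)
conn(h,d)
conn(h,e)
conn(h,f)
conn(h,g)
conn(h,h)
conn(h,i)
conn(i,a)
conn(i,d)
conn(i,e)
conn(i,f)
conn(i,g)
conn(i,h)
conn(i,i)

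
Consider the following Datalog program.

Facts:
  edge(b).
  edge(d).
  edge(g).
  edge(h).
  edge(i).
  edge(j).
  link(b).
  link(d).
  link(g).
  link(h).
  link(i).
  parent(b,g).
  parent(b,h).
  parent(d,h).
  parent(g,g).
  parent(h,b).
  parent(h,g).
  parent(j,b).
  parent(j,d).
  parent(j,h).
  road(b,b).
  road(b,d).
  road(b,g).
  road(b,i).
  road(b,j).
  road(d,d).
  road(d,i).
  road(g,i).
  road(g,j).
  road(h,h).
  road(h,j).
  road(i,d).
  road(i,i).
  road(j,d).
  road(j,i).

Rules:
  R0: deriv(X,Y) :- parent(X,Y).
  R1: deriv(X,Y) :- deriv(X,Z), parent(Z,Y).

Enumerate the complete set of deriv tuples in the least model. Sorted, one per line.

round 1: derive deriv(b,g) via R0 from parent(b,g)
round 1: derive deriv(b,h) via R0 from parent(b,h)
round 1: derive deriv(d,h) via R0 from parent(d,h)
round 1: derive deriv(g,g) via R0 from parent(g,g)
round 1: derive deriv(h,b) via R0 from parent(h,b)
round 1: derive deriv(h,g) via R0 from parent(h,g)
round 1: derive deriv(j,b) via R0 from parent(j,b)
round 1: derive deriv(j,d) via R0 from parent(j,d)
round 1: derive deriv(j,h) via R0 from parent(j,h)
round 2: derive deriv(b,b) via R1 from deriv(b,h), parent(h,b)
round 2: derive deriv(d,b) via R1 from deriv(d,h), parent(h,b)
round 2: derive deriv(d,g) via R1 from deriv(d,h), parent(h,g)
round 2: derive deriv(h,h) via R1 from deriv(h,b), parent(b,h)
round 2: derive deriv(j,g) via R1 from deriv(j,b), parent(b,g)

deriv(b,b)
deriv(b,g)
deriv(b,h)
deriv(d,b)
deriv(d,g)
deriv(d,h)
deriv(g,g)
deriv(h,b)
deriv(h,g)
deriv(h,h)
deriv(j,b)
deriv(j,d)
deriv(j,g)
deriv(j,h)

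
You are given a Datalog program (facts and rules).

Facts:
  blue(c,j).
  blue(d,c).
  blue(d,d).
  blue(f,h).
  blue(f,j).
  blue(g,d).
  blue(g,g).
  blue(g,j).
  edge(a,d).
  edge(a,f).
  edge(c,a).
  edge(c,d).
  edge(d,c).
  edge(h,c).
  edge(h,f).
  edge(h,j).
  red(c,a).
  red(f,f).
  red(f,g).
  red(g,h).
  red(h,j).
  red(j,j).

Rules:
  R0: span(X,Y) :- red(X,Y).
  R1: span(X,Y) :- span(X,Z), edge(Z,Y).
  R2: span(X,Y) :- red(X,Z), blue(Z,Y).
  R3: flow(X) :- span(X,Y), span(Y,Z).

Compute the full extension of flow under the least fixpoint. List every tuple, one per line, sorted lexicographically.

round 1: derive span(c,a) via R0 from red(c,a)
round 1: derive span(f,f) via R0 from red(f,f)
round 1: derive span(f,g) via R0 from red(f,g)
round 1: derive span(g,h) via R0 from red(g,h)
round 1: derive span(h,j) via R0 from red(h,j)
round 1: derive span(j,j) via R0 from red(j,j)
round 1: derive span(f,d) via R2 from red(f,g), blue(g,d)
round 1: derive span(f,h) via R2 from red(f,f), blue(f,h)
round 1: derive span(f,j) via R2 from red(f,f), blue(f,j)
round 2: derive span(c,d) via R1 from span(c,a), edge(a,d)
round 2: derive span(c,f) via R1 from span(c,a), edge(a,f)
round 2: derive span(f,c) via R1 from span(f,d), edge(d,c)
round 2: derive span(g,c) via R1 from span(g,h), edge(h,c)
round 2: derive span(g,f) via R1 from span(g,h), edge(h,f)
round 2: derive span(g,j) via R1 from span(g,h), edge(h,j)
round 2: derive flow(f) via R3 from span(f,f), span(f,d)
round 2: derive flow(g) via R3 from span(g,h), span(h,j)
round 2: derive flow(h) via R3 from span(h,j), span(j,j)
round 2: derive flow(j) via R3 from span(j,j), span(j,j)
round 3: derive span(c,c) via R1 from span(c,d), edge(d,c)
round 3: derive span(f,a) via R1 from span(f,c), edge(c,a)
round 3: derive span(g,a) via R1 from span(g,c), edge(c,a)
round 3: derive span(g,d) via R1 from span(g,c), edge(c,d)
round 3: derive flow(c) via R3 from span(c,f), span(f,c)

flow(c)
flow(f)
flow(g)
flow(h)
flow(j)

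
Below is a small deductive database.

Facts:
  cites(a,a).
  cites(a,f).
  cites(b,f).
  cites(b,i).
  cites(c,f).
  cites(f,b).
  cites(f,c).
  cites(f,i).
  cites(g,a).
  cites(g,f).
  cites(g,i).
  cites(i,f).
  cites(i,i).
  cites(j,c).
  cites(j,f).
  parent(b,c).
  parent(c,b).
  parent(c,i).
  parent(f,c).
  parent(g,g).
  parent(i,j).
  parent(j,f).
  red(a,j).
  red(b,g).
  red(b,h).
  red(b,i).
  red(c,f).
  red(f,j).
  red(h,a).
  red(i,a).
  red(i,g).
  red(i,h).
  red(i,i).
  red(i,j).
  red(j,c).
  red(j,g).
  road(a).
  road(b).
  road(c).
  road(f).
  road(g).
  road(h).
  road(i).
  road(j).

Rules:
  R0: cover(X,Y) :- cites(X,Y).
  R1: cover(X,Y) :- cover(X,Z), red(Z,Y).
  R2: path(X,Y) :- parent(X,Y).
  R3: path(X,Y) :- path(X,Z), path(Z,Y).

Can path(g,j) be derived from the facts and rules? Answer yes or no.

round 1: derive path(b,c) via R2 from parent(b,c)
round 1: derive path(c,b) via R2 from parent(c,b)
round 1: derive path(c,i) via R2 from parent(c,i)
round 1: derive path(f,c) via R2 from parent(f,c)
round 1: derive path(g,g) via R2 from parent(g,g)
round 1: derive path(i,j) via R2 from parent(i,j)
round 1: derive path(j,f) via R2 from parent(j,f)
round 2: derive path(b,b) via R3 from path(b,c), path(c,b)
round 2: derive path(b,i) via R3 from path(b,c), path(c,i)
round 2: derive path(c,c) via R3 from path(c,b), path(b,c)
round 2: derive path(c,j) via R3 from path(c,i), path(i,j)
round 2: derive path(f,b) via R3 from path(f,c), path(c,b)
round 2: derive path(f,i) via R3 from path(f,c), path(c,i)
round 2: derive path(i,f) via R3 from path(i,j), path(j,f)
round 2: derive path(j,c) via R3 from path(j,f), path(f,c)
round 3: derive path(b,f) via R3 from path(b,i), path(i,f)
round 3: derive path(b,j) via R3 from path(b,c), path(c,j)
round 3: derive path(c,f) via R3 from path(c,i), path(i,f)
round 3: derive path(f,f) via R3 from path(f,i), path(i,f)
round 3: derive path(f,j) via R3 from path(f,c), path(c,j)
round 3: derive path(i,b) via R3 from path(i,f), path(f,b)
round 3: derive path(i,c) via R3 from path(i,f), path(f,c)
round 3: derive path(i,i) via R3 from path(i,f), path(f,i)
round 3: derive path(j,b) via R3 from path(j,c), path(c,b)
round 3: derive path(j,i) via R3 from path(j,c), path(c,i)
round 3: derive path(j,j) via R3 from path(j,c), path(c,j)

no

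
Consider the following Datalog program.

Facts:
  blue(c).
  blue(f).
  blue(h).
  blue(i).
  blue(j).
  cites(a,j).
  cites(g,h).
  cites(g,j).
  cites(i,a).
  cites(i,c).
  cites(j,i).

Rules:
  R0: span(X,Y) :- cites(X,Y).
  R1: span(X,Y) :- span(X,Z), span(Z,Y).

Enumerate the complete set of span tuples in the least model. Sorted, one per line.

span(a,a)
span(a,c)
span(a,i)
span(a,j)
span(g,a)
span(g,c)
span(g,h)
span(g,i)
span(g,j)
span(i,a)
span(i,c)
span(i,i)
span(i,j)
span(j,a)
span(j,c)
span(j,i)
span(j,j)

round 1: derive span(a,j) via R0 from cites(a,j)
round 1: derive span(g,h) via R0 from cites(g,h)
round 1: derive span(g,j) via R0 from cites(g,j)
round 1: derive span(i,a) via R0 from cites(i,a)
round 1: derive span(i,c) via R0 from cites(i,c)
round 1: derive span(j,i) via R0 from cites(j,i)
round 2: derive span(a,i) via R1 from span(a,j), span(j,i)
round 2: derive span(g,i) via R1 from span(g,j), span(j,i)
round 2: derive span(i,j) via R1 from span(i,a), span(a,j)
round 2: derive span(j,a) via R1 from span(j,i), span(i,a)
round 2: derive span(j,c) via R1 from span(j,i), span(i,c)
round 3: derive span(a,a) via R1 from span(a,i), span(i,a)
round 3: derive span(a,c) via R1 from span(a,i), span(i,c)
round 3: derive span(g,a) via R1 from span(g,i), span(i,a)
round 3: derive span(g,c) via R1 from span(g,i), span(i,c)
round 3: derive span(i,i) via R1 from span(i,a), span(a,i)
round 3: derive span(j,j) via R1 from span(j,a), span(a,j)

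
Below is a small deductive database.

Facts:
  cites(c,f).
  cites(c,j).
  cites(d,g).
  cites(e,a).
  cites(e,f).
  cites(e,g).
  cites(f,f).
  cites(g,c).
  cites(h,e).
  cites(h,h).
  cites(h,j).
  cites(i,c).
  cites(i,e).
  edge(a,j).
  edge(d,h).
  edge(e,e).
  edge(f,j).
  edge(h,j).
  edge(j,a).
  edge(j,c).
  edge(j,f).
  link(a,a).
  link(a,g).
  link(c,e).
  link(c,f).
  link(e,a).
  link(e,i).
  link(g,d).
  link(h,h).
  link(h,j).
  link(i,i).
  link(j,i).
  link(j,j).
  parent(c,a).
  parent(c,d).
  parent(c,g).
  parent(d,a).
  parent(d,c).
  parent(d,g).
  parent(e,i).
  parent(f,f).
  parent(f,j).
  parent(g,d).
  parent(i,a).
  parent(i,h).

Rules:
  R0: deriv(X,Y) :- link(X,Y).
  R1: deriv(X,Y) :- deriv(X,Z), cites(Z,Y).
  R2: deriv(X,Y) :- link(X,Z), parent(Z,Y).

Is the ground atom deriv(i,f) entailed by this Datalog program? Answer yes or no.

yes

round 1: derive deriv(a,a) via R0 from link(a,a)
round 1: derive deriv(a,g) via R0 from link(a,g)
round 1: derive deriv(c,e) via R0 from link(c,e)
round 1: derive deriv(c,f) via R0 from link(c,f)
round 1: derive deriv(e,a) via R0 from link(e,a)
round 1: derive deriv(e,i) via R0 from link(e,i)
round 1: derive deriv(g,d) via R0 from link(g,d)
round 1: derive deriv(h,h) via R0 from link(h,h)
round 1: derive deriv(h,j) via R0 from link(h,j)
round 1: derive deriv(i,i) via R0 from link(i,i)
round 1: derive deriv(j,i) via R0 from link(j,i)
round 1: derive deriv(j,j) via R0 from link(j,j)
round 1: derive deriv(a,d) via R2 from link(a,g), parent(g,d)
round 1: derive deriv(c,i) via R2 from link(c,e), parent(e,i)
round 1: derive deriv(c,j) via R2 from link(c,f), parent(f,j)
round 1: derive deriv(e,h) via R2 from link(e,i), parent(i,h)
round 1: derive deriv(g,a) via R2 from link(g,d), parent(d,a)
round 1: derive deriv(g,c) via R2 from link(g,d), parent(d,c)
round 1: derive deriv(g,g) via R2 from link(g,d), parent(d,g)
round 1: derive deriv(i,a) via R2 from link(i,i), parent(i,a)
round 1: derive deriv(i,h) via R2 from link(i,i), parent(i,h)
round 1: derive deriv(j,a) via R2 from link(j,i), parent(i,a)
round 1: derive deriv(j,h) via R2 from link(j,i), parent(i,h)
round 2: derive deriv(a,c) via R1 from deriv(a,g), cites(g,c)
round 2: derive deriv(c,a) via R1 from deriv(c,e), cites(e,a)
round 2: derive deriv(c,c) via R1 from deriv(c,i), cites(i,c)
round 2: derive deriv(c,g) via R1 from deriv(c,e), cites(e,g)
round 2: derive deriv(e,c) via R1 from deriv(e,i), cites(i,c)
round 2: derive deriv(e,e) via R1 from deriv(e,h), cites(h,e)
round 2: derive deriv(e,j) via R1 from deriv(e,h), cites(h,j)
round 2: derive deriv(g,f) via R1 from deriv(g,c), cites(c,f)
round 2: derive deriv(g,j) via R1 from deriv(g,c), cites(c,j)
round 2: derive deriv(h,e) via R1 from deriv(h,h), cites(h,e)
round 2: derive deriv(i,c) via R1 from deriv(i,i), cites(i,c)
round 2: derive deriv(i,e) via R1 from deriv(i,h), cites(h,e)
round 2: derive deriv(i,j) via R1 from deriv(i,h), cites(h,j)
round 2: derive deriv(j,c) via R1 from deriv(j,i), cites(i,c)
round 2: derive deriv(j,e) via R1 from deriv(j,h), cites(h,e)
round 3: derive deriv(a,f) via R1 from deriv(a,c), cites(c,f)
round 3: derive deriv(a,j) via R1 from deriv(a,c), cites(c,j)
round 3: derive deriv(e,f) via R1 from deriv(e,c), cites(c,f)
round 3: derive deriv(e,g) via R1 from deriv(e,e), cites(e,g)
round 3: derive deriv(h,a) via R1 from deriv(h,e), cites(e,a)
round 3: derive deriv(h,f) via R1 from deriv(h,e), cites(e,f)
round 3: derive deriv(h,g) via R1 from deriv(h,e), cites(e,g)
round 3: derive deriv(i,f) via R1 from deriv(i,c), cites(c,f)
round 3: derive deriv(i,g) via R1 from deriv(i,e), cites(e,g)
round 3: derive deriv(j,f) via R1 from deriv(j,c), cites(c,f)
round 3: derive deriv(j,g) via R1 from deriv(j,e), cites(e,g)
round 4: derive deriv(h,c) via R1 from deriv(h,g), cites(g,c)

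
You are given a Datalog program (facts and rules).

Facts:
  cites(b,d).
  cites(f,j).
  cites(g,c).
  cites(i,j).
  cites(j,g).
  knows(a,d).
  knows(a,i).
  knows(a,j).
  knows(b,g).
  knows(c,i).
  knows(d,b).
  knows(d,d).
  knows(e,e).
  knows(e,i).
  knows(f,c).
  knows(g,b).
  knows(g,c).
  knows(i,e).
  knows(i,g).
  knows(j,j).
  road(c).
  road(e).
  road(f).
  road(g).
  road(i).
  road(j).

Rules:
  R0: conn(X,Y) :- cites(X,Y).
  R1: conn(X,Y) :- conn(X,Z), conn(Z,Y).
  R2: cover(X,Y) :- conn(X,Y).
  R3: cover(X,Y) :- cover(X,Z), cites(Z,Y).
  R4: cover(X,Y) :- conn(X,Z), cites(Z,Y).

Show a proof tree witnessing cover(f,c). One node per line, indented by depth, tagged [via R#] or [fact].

cover(f,c)  [via R3]
  cover(f,g)  [via R4]
    conn(f,j)  [via R0]
      cites(f,j)  [fact]
    cites(j,g)  [fact]
  cites(g,c)  [fact]

round 1: derive conn(b,d) via R0 from cites(b,d)
round 1: derive conn(f,j) via R0 from cites(f,j)
round 1: derive conn(g,c) via R0 from cites(g,c)
round 1: derive conn(i,j) via R0 from cites(i,j)
round 1: derive conn(j,g) via R0 from cites(j,g)
round 2: derive conn(f,g) via R1 from conn(f,j), conn(j,g)
round 2: derive conn(i,g) via R1 from conn(i,j), conn(j,g)
round 2: derive conn(j,c) via R1 from conn(j,g), conn(g,c)
round 2: derive cover(b,d) via R2 from conn(b,d)
round 2: derive cover(f,j) via R2 from conn(f,j)
round 2: derive cover(g,c) via R2 from conn(g,c)
round 2: derive cover(i,j) via R2 from conn(i,j)
round 2: derive cover(j,g) via R2 from conn(j,g)
round 2: derive cover(f,g) via R4 from conn(f,j), cites(j,g)
round 2: derive cover(i,g) via R4 from conn(i,j), cites(j,g)
round 2: derive cover(j,c) via R4 from conn(j,g), cites(g,c)
round 3: derive conn(f,c) via R1 from conn(f,g), conn(g,c)
round 3: derive conn(i,c) via R1 from conn(i,g), conn(g,c)
round 3: derive cover(f,c) via R3 from cover(f,g), cites(g,c)
round 3: derive cover(i,c) via R3 from cover(i,g), cites(g,c)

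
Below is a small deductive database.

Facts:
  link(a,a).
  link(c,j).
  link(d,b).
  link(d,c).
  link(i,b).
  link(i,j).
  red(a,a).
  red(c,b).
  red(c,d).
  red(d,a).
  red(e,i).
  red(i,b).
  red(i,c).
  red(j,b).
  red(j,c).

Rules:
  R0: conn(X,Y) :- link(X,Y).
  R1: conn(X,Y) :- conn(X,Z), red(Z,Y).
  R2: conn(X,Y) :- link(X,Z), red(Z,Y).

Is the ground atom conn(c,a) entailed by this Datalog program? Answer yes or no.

round 1: derive conn(a,a) via R0 from link(a,a)
round 1: derive conn(c,j) via R0 from link(c,j)
round 1: derive conn(d,b) via R0 from link(d,b)
round 1: derive conn(d,c) via R0 from link(d,c)
round 1: derive conn(i,b) via R0 from link(i,b)
round 1: derive conn(i,j) via R0 from link(i,j)
round 1: derive conn(c,b) via R2 from link(c,j), red(j,b)
round 1: derive conn(c,c) via R2 from link(c,j), red(j,c)
round 1: derive conn(d,d) via R2 from link(d,c), red(c,d)
round 1: derive conn(i,c) via R2 from link(i,j), red(j,c)
round 2: derive conn(c,d) via R1 from conn(c,c), red(c,d)
round 2: derive conn(d,a) via R1 from conn(d,d), red(d,a)
round 2: derive conn(i,d) via R1 from conn(i,c), red(c,d)
round 3: derive conn(c,a) via R1 from conn(c,d), red(d,a)
round 3: derive conn(i,a) via R1 from conn(i,d), red(d,a)

yes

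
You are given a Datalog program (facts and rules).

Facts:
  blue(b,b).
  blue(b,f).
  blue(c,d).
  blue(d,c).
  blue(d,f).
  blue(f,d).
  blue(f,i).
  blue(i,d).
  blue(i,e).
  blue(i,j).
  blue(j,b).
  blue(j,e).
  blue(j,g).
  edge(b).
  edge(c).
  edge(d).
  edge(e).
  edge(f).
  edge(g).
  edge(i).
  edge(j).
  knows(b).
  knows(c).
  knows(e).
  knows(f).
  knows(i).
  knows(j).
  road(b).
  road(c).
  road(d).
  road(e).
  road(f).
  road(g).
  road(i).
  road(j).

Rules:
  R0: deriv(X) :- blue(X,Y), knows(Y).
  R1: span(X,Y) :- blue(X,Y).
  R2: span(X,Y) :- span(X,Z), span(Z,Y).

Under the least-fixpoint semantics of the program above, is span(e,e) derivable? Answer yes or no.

round 1: derive span(b,b) via R1 from blue(b,b)
round 1: derive span(b,f) via R1 from blue(b,f)
round 1: derive span(c,d) via R1 from blue(c,d)
round 1: derive span(d,c) via R1 from blue(d,c)
round 1: derive span(d,f) via R1 from blue(d,f)
round 1: derive span(f,d) via R1 from blue(f,d)
round 1: derive span(f,i) via R1 from blue(f,i)
round 1: derive span(i,d) via R1 from blue(i,d)
round 1: derive span(i,e) via R1 from blue(i,e)
round 1: derive span(i,j) via R1 from blue(i,j)
round 1: derive span(j,b) via R1 from blue(j,b)
round 1: derive span(j,e) via R1 from blue(j,e)
round 1: derive span(j,g) via R1 from blue(j,g)
round 2: derive span(b,d) via R2 from span(b,f), span(f,d)
round 2: derive span(b,i) via R2 from span(b,f), span(f,i)
round 2: derive span(c,c) via R2 from span(c,d), span(d,c)
round 2: derive span(c,f) via R2 from span(c,d), span(d,f)
round 2: derive span(d,d) via R2 from span(d,c), span(c,d)
round 2: derive span(d,i) via R2 from span(d,f), span(f,i)
round 2: derive span(f,c) via R2 from span(f,d), span(d,c)
round 2: derive span(f,e) via R2 from span(f,i), span(i,e)
round 2: derive span(f,f) via R2 from span(f,d), span(d,f)
round 2: derive span(f,j) via R2 from span(f,i), span(i,j)
round 2: derive span(i,b) via R2 from span(i,j), span(j,b)
round 2: derive span(i,c) via R2 from span(i,d), span(d,c)
round 2: derive span(i,f) via R2 from span(i,d), span(d,f)
round 2: derive span(i,g) via R2 from span(i,j), span(j,g)
round 2: derive span(j,f) via R2 from span(j,b), span(b,f)
round 3: derive span(b,c) via R2 from span(b,d), span(d,c)
round 3: derive span(b,e) via R2 from span(b,f), span(f,e)
round 3: derive span(b,g) via R2 from span(b,i), span(i,g)
round 3: derive span(b,j) via R2 from span(b,f), span(f,j)
round 3: derive span(c,e) via R2 from span(c,f), span(f,e)
round 3: derive span(c,i) via R2 from span(c,d), span(d,i)
round 3: derive span(c,j) via R2 from span(c,f), span(f,j)
round 3: derive span(d,b) via R2 from span(d,i), span(i,b)
round 3: derive span(d,e) via R2 from span(d,f), span(f,e)
round 3: derive span(d,g) via R2 from span(d,i), span(i,g)
round 3: derive span(d,j) via R2 from span(d,f), span(f,j)
round 3: derive span(f,b) via R2 from span(f,i), span(i,b)
round 3: derive span(f,g) via R2 from span(f,i), span(i,g)
round 3: derive span(i,i) via R2 from span(i,b), span(b,i)
round 3: derive span(j,c) via R2 from span(j,f), span(f,c)
round 3: derive span(j,d) via R2 from span(j,b), span(b,d)
round 3: derive span(j,i) via R2 from span(j,b), span(b,i)
round 3: derive span(j,j) via R2 from span(j,f), span(f,j)
round 4: derive span(c,b) via R2 from span(c,d), span(d,b)
round 4: derive span(c,g) via R2 from span(c,d), span(d,g)

no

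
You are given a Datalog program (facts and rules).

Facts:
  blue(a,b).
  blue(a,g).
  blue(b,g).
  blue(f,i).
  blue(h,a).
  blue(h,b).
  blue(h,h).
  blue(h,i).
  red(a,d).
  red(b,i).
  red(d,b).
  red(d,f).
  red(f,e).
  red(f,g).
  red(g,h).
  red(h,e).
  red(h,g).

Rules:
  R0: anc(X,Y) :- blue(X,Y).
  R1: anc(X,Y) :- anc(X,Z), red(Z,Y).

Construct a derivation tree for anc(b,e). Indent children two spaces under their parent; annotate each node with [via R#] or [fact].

anc(b,e)  [via R1]
  anc(b,h)  [via R1]
    anc(b,g)  [via R0]
      blue(b,g)  [fact]
    red(g,h)  [fact]
  red(h,e)  [fact]

round 1: derive anc(a,b) via R0 from blue(a,b)
round 1: derive anc(a,g) via R0 from blue(a,g)
round 1: derive anc(b,g) via R0 from blue(b,g)
round 1: derive anc(f,i) via R0 from blue(f,i)
round 1: derive anc(h,a) via R0 from blue(h,a)
round 1: derive anc(h,b) via R0 from blue(h,b)
round 1: derive anc(h,h) via R0 from blue(h,h)
round 1: derive anc(h,i) via R0 from blue(h,i)
round 2: derive anc(a,h) via R1 from anc(a,g), red(g,h)
round 2: derive anc(a,i) via R1 from anc(a,b), red(b,i)
round 2: derive anc(b,h) via R1 from anc(b,g), red(g,h)
round 2: derive anc(h,d) via R1 from anc(h,a), red(a,d)
round 2: derive anc(h,e) via R1 from anc(h,h), red(h,e)
round 2: derive anc(h,g) via R1 from anc(h,h), red(h,g)
round 3: derive anc(a,e) via R1 from anc(a,h), red(h,e)
round 3: derive anc(b,e) via R1 from anc(b,h), red(h,e)
round 3: derive anc(h,f) via R1 from anc(h,d), red(d,f)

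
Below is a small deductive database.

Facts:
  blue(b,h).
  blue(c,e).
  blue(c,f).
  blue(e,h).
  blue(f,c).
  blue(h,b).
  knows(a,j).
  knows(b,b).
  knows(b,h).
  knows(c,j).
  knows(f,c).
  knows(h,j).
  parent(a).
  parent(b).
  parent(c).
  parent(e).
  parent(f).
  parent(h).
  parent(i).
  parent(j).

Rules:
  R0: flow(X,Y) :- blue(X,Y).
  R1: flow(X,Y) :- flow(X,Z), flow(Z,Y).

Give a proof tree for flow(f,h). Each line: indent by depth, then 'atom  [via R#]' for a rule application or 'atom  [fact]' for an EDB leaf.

round 1: derive flow(b,h) via R0 from blue(b,h)
round 1: derive flow(c,e) via R0 from blue(c,e)
round 1: derive flow(c,f) via R0 from blue(c,f)
round 1: derive flow(e,h) via R0 from blue(e,h)
round 1: derive flow(f,c) via R0 from blue(f,c)
round 1: derive flow(h,b) via R0 from blue(h,b)
round 2: derive flow(b,b) via R1 from flow(b,h), flow(h,b)
round 2: derive flow(c,c) via R1 from flow(c,f), flow(f,c)
round 2: derive flow(c,h) via R1 from flow(c,e), flow(e,h)
round 2: derive flow(e,b) via R1 from flow(e,h), flow(h,b)
round 2: derive flow(f,e) via R1 from flow(f,c), flow(c,e)
round 2: derive flow(f,f) via R1 from flow(f,c), flow(c,f)
round 2: derive flow(h,h) via R1 from flow(h,b), flow(b,h)
round 3: derive flow(c,b) via R1 from flow(c,e), flow(e,b)
round 3: derive flow(f,b) via R1 from flow(f,e), flow(e,b)
round 3: derive flow(f,h) via R1 from flow(f,c), flow(c,h)

flow(f,h)  [via R1]
  flow(f,c)  [via R0]
    blue(f,c)  [fact]
  flow(c,h)  [via R1]
    flow(c,e)  [via R0]
      blue(c,e)  [fact]
    flow(e,h)  [via R0]
      blue(e,h)  [fact]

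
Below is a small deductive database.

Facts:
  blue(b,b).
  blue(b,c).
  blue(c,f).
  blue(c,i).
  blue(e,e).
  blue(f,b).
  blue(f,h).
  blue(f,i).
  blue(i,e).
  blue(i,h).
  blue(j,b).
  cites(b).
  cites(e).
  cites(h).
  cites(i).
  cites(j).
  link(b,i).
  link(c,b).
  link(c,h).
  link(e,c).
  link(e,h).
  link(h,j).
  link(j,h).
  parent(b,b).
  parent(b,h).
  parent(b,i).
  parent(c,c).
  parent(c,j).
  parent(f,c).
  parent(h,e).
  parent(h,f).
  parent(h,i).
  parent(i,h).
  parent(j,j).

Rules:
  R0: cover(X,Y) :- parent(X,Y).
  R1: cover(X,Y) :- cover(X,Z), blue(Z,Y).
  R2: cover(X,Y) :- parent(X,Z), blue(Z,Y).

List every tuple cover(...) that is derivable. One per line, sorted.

cover(b,b)
cover(b,c)
cover(b,e)
cover(b,f)
cover(b,h)
cover(b,i)
cover(c,b)
cover(c,c)
cover(c,e)
cover(c,f)
cover(c,h)
cover(c,i)
cover(c,j)
cover(f,b)
cover(f,c)
cover(f,e)
cover(f,f)
cover(f,h)
cover(f,i)
cover(h,b)
cover(h,c)
cover(h,e)
cover(h,f)
cover(h,h)
cover(h,i)
cover(i,h)
cover(j,b)
cover(j,c)
cover(j,e)
cover(j,f)
cover(j,h)
cover(j,i)
cover(j,j)

round 1: derive cover(b,b) via R0 from parent(b,b)
round 1: derive cover(b,h) via R0 from parent(b,h)
round 1: derive cover(b,i) via R0 from parent(b,i)
round 1: derive cover(c,c) via R0 from parent(c,c)
round 1: derive cover(c,j) via R0 from parent(c,j)
round 1: derive cover(f,c) via R0 from parent(f,c)
round 1: derive cover(h,e) via R0 from parent(h,e)
round 1: derive cover(h,f) via R0 from parent(h,f)
round 1: derive cover(h,i) via R0 from parent(h,i)
round 1: derive cover(i,h) via R0 from parent(i,h)
round 1: derive cover(j,j) via R0 from parent(j,j)
round 1: derive cover(b,c) via R2 from parent(b,b), blue(b,c)
round 1: derive cover(b,e) via R2 from parent(b,i), blue(i,e)
round 1: derive cover(c,b) via R2 from parent(c,j), blue(j,b)
round 1: derive cover(c,f) via R2 from parent(c,c), blue(c,f)
round 1: derive cover(c,i) via R2 from parent(c,c), blue(c,i)
round 1: derive cover(f,f) via R2 from parent(f,c), blue(c,f)
round 1: derive cover(f,i) via R2 from parent(f,c), blue(c,i)
round 1: derive cover(h,b) via R2 from parent(h,f), blue(f,b)
round 1: derive cover(h,h) via R2 from parent(h,f), blue(f,h)
round 1: derive cover(j,b) via R2 from parent(j,j), blue(j,b)
round 2: derive cover(b,f) via R1 from cover(b,c), blue(c,f)
round 2: derive cover(c,e) via R1 from cover(c,i), blue(i,e)
round 2: derive cover(c,h) via R1 from cover(c,f), blue(f,h)
round 2: derive cover(f,b) via R1 from cover(f,f), blue(f,b)
round 2: derive cover(f,e) via R1 from cover(f,i), blue(i,e)
round 2: derive cover(f,h) via R1 from cover(f,f), blue(f,h)
round 2: derive cover(h,c) via R1 from cover(h,b), blue(b,c)
round 2: derive cover(j,c) via R1 from cover(j,b), blue(b,c)
round 3: derive cover(j,f) via R1 from cover(j,c), blue(c,f)
round 3: derive cover(j,i) via R1 from cover(j,c), blue(c,i)
round 4: derive cover(j,e) via R1 from cover(j,i), blue(i,e)
round 4: derive cover(j,h) via R1 from cover(j,f), blue(f,h)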